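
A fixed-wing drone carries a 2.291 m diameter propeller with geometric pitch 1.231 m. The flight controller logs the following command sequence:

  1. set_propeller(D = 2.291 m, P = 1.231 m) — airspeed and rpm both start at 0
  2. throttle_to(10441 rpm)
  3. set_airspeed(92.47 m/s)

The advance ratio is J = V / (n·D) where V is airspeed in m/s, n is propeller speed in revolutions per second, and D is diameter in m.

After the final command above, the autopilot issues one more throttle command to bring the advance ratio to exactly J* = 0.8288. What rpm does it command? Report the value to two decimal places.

set_propeller: D = 2.291 m, P = 1.231 m (p = P/D = 0.537320); state ← (V=0, rpm=0)
throttle_to(10441): rpm ← 10441
set_airspeed(92.47): V ← 92.47 m/s
final state: V = 92.47 m/s, rpm = 10441 → n = rpm/60 = 174.016667 rev/s
target J* = 0.8288; solve J* = V/(n·D) for n: n = V/(J*·D) = 92.47/(0.8288 × 2.291) = 48.699671 rev/s
rpm = 60·n = 2921.980252

rpm = 2921.98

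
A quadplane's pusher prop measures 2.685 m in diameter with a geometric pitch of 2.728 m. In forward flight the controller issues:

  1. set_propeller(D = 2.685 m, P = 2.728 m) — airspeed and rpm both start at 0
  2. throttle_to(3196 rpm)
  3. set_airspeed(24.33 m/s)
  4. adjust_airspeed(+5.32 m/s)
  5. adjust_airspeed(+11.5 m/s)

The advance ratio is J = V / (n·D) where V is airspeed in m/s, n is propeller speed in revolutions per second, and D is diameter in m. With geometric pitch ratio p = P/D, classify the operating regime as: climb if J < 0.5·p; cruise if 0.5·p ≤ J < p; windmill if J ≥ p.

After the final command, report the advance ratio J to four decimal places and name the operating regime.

J = 0.2877, regime = climb

set_propeller: D = 2.685 m, P = 2.728 m (p = P/D = 1.016015); state ← (V=0, rpm=0)
throttle_to(3196): rpm ← 3196
set_airspeed(24.33): V ← 24.33 m/s
adjust_airspeed(+5.32): V ← 24.33 +5.32 = 29.65 m/s
adjust_airspeed(+11.5): V ← 29.65 +11.5 = 41.15 m/s
final state: V = 41.15 m/s, rpm = 3196 → n = rpm/60 = 53.266667 rev/s
J = V / (n·D) = 41.15 / (53.266667 × 2.685) = 0.287720
regime bands: climb J<0.5080 | cruise [0.5080, 1.0160) | windmill J≥1.0160
J = 0.2877 → climb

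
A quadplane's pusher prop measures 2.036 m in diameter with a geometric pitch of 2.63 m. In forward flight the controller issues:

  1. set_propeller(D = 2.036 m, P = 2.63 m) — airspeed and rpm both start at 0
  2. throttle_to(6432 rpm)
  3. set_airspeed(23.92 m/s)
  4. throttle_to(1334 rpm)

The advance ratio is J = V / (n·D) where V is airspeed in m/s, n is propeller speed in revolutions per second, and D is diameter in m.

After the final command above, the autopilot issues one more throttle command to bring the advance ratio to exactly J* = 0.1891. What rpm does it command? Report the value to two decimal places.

set_propeller: D = 2.036 m, P = 2.63 m (p = P/D = 1.291749); state ← (V=0, rpm=0)
throttle_to(6432): rpm ← 6432
set_airspeed(23.92): V ← 23.92 m/s
throttle_to(1334): rpm ← 1334
final state: V = 23.92 m/s, rpm = 1334 → n = rpm/60 = 22.233333 rev/s
target J* = 0.1891; solve J* = V/(n·D) for n: n = V/(J*·D) = 23.92/(0.1891 × 2.036) = 62.128644 rev/s
rpm = 60·n = 3727.718622

rpm = 3727.72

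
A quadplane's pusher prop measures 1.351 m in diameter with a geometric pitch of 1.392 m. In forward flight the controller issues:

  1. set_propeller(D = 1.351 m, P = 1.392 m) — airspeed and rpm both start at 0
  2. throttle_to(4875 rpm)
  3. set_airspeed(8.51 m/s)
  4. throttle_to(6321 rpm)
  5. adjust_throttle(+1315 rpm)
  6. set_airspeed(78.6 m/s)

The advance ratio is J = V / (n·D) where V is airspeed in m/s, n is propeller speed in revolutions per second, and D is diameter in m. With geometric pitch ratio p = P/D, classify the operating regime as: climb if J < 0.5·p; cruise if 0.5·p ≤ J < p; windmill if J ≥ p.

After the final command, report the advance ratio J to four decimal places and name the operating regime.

set_propeller: D = 1.351 m, P = 1.392 m (p = P/D = 1.030348); state ← (V=0, rpm=0)
throttle_to(4875): rpm ← 4875
set_airspeed(8.51): V ← 8.51 m/s
throttle_to(6321): rpm ← 6321
adjust_throttle(+1315): rpm ← 6321 +1315 = 7636
set_airspeed(78.6): V ← 78.6 m/s
final state: V = 78.6 m/s, rpm = 7636 → n = rpm/60 = 127.266667 rev/s
J = V / (n·D) = 78.6 / (127.266667 × 1.351) = 0.457143
regime bands: climb J<0.5152 | cruise [0.5152, 1.0303) | windmill J≥1.0303
J = 0.4571 → climb

J = 0.4571, regime = climb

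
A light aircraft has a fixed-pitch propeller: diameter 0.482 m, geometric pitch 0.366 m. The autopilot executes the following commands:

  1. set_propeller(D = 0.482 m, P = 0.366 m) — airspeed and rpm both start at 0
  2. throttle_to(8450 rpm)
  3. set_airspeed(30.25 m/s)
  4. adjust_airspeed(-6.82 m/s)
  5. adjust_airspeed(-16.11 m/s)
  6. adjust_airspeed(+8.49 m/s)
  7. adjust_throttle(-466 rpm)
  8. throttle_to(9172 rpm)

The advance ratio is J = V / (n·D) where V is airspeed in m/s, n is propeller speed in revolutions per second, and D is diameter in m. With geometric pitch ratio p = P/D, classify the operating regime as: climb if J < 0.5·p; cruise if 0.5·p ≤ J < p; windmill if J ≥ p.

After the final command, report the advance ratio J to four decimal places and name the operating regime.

set_propeller: D = 0.482 m, P = 0.366 m (p = P/D = 0.759336); state ← (V=0, rpm=0)
throttle_to(8450): rpm ← 8450
set_airspeed(30.25): V ← 30.25 m/s
adjust_airspeed(-6.82): V ← 30.25 -6.82 = 23.43 m/s
adjust_airspeed(-16.11): V ← 23.43 -16.11 = 7.32 m/s
adjust_airspeed(+8.49): V ← 7.32 +8.49 = 15.81 m/s
adjust_throttle(-466): rpm ← 8450 -466 = 7984
throttle_to(9172): rpm ← 9172
final state: V = 15.81 m/s, rpm = 9172 → n = rpm/60 = 152.866667 rev/s
J = V / (n·D) = 15.81 / (152.866667 × 0.482) = 0.214571
regime bands: climb J<0.3797 | cruise [0.3797, 0.7593) | windmill J≥0.7593
J = 0.2146 → climb

J = 0.2146, regime = climb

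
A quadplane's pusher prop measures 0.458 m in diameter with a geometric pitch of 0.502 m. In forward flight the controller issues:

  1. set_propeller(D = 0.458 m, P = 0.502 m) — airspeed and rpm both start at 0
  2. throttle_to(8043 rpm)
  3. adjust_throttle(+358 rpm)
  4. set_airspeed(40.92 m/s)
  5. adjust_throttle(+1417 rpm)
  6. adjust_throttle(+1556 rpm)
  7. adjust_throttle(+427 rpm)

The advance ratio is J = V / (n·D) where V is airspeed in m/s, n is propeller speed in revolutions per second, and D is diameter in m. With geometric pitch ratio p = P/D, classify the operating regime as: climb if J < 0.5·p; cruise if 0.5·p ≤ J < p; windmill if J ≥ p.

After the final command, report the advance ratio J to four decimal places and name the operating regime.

J = 0.4543, regime = climb

set_propeller: D = 0.458 m, P = 0.502 m (p = P/D = 1.096070); state ← (V=0, rpm=0)
throttle_to(8043): rpm ← 8043
adjust_throttle(+358): rpm ← 8043 +358 = 8401
set_airspeed(40.92): V ← 40.92 m/s
adjust_throttle(+1417): rpm ← 8401 +1417 = 9818
adjust_throttle(+1556): rpm ← 9818 +1556 = 11374
adjust_throttle(+427): rpm ← 11374 +427 = 11801
final state: V = 40.92 m/s, rpm = 11801 → n = rpm/60 = 196.683333 rev/s
J = V / (n·D) = 40.92 / (196.683333 × 0.458) = 0.454258
regime bands: climb J<0.5480 | cruise [0.5480, 1.0961) | windmill J≥1.0961
J = 0.4543 → climb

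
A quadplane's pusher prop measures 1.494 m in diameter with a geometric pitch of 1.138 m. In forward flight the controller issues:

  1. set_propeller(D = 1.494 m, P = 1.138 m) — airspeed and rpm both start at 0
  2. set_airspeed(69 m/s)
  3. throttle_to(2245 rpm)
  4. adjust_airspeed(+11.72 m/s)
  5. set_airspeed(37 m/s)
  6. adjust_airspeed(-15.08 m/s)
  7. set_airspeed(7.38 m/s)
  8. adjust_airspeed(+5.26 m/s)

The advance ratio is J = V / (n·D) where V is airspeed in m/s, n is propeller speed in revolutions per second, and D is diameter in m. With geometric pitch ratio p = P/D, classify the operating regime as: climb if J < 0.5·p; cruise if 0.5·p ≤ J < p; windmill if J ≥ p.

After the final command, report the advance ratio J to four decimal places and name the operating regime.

J = 0.2261, regime = climb

set_propeller: D = 1.494 m, P = 1.138 m (p = P/D = 0.761714); state ← (V=0, rpm=0)
set_airspeed(69): V ← 69 m/s
throttle_to(2245): rpm ← 2245
adjust_airspeed(+11.72): V ← 69 +11.72 = 80.72 m/s
set_airspeed(37): V ← 37 m/s
adjust_airspeed(-15.08): V ← 37 -15.08 = 21.92 m/s
set_airspeed(7.38): V ← 7.38 m/s
adjust_airspeed(+5.26): V ← 7.38 +5.26 = 12.64 m/s
final state: V = 12.64 m/s, rpm = 2245 → n = rpm/60 = 37.416667 rev/s
J = V / (n·D) = 12.64 / (37.416667 × 1.494) = 0.226116
regime bands: climb J<0.3809 | cruise [0.3809, 0.7617) | windmill J≥0.7617
J = 0.2261 → climb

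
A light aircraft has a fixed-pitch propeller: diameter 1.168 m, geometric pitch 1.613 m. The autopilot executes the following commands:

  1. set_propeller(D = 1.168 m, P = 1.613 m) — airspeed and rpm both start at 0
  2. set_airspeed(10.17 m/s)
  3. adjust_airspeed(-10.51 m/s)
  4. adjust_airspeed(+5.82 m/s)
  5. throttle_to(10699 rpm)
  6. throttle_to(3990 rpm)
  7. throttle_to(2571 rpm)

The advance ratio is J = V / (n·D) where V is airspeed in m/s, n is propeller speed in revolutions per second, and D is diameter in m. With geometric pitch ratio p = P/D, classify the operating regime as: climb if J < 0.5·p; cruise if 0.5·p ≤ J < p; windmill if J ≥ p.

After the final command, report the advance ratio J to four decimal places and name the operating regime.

set_propeller: D = 1.168 m, P = 1.613 m (p = P/D = 1.380993); state ← (V=0, rpm=0)
set_airspeed(10.17): V ← 10.17 m/s
adjust_airspeed(-10.51): V ← 10.17 -10.51 = -0.34 m/s
adjust_airspeed(+5.82): V ← -0.34 +5.82 = 5.48 m/s
throttle_to(10699): rpm ← 10699
throttle_to(3990): rpm ← 3990
throttle_to(2571): rpm ← 2571
final state: V = 5.48 m/s, rpm = 2571 → n = rpm/60 = 42.850000 rev/s
J = V / (n·D) = 5.48 / (42.850000 × 1.168) = 0.109493
regime bands: climb J<0.6905 | cruise [0.6905, 1.3810) | windmill J≥1.3810
J = 0.1095 → climb

J = 0.1095, regime = climb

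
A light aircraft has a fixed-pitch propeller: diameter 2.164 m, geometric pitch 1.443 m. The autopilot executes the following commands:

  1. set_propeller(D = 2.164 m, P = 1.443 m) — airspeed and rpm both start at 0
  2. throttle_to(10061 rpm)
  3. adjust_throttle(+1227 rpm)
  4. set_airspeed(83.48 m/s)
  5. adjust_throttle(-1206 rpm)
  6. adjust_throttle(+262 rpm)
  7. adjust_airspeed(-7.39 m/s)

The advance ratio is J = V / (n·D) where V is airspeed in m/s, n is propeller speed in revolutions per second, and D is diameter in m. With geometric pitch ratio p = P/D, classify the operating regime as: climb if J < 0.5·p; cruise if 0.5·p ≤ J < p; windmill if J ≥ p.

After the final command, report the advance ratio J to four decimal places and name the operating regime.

J = 0.2040, regime = climb

set_propeller: D = 2.164 m, P = 1.443 m (p = P/D = 0.666821); state ← (V=0, rpm=0)
throttle_to(10061): rpm ← 10061
adjust_throttle(+1227): rpm ← 10061 +1227 = 11288
set_airspeed(83.48): V ← 83.48 m/s
adjust_throttle(-1206): rpm ← 11288 -1206 = 10082
adjust_throttle(+262): rpm ← 10082 +262 = 10344
adjust_airspeed(-7.39): V ← 83.48 -7.39 = 76.09 m/s
final state: V = 76.09 m/s, rpm = 10344 → n = rpm/60 = 172.400000 rev/s
J = V / (n·D) = 76.09 / (172.400000 × 2.164) = 0.203954
regime bands: climb J<0.3334 | cruise [0.3334, 0.6668) | windmill J≥0.6668
J = 0.2040 → climb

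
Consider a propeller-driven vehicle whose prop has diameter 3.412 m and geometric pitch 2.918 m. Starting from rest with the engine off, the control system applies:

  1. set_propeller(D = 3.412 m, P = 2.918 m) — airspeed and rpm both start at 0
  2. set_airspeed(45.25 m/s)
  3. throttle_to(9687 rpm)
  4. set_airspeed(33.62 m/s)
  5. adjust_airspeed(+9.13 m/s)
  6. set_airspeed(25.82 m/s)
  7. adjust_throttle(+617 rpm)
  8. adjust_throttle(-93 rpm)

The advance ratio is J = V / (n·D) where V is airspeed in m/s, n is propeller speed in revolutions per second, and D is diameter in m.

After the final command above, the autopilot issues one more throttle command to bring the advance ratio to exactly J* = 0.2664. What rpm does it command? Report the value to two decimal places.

rpm = 1704.37

set_propeller: D = 3.412 m, P = 2.918 m (p = P/D = 0.855217); state ← (V=0, rpm=0)
set_airspeed(45.25): V ← 45.25 m/s
throttle_to(9687): rpm ← 9687
set_airspeed(33.62): V ← 33.62 m/s
adjust_airspeed(+9.13): V ← 33.62 +9.13 = 42.75 m/s
set_airspeed(25.82): V ← 25.82 m/s
adjust_throttle(+617): rpm ← 9687 +617 = 10304
adjust_throttle(-93): rpm ← 10304 -93 = 10211
final state: V = 25.82 m/s, rpm = 10211 → n = rpm/60 = 170.183333 rev/s
target J* = 0.2664; solve J* = V/(n·D) for n: n = V/(J*·D) = 25.82/(0.2664 × 3.412) = 28.406190 rev/s
rpm = 60·n = 1704.371429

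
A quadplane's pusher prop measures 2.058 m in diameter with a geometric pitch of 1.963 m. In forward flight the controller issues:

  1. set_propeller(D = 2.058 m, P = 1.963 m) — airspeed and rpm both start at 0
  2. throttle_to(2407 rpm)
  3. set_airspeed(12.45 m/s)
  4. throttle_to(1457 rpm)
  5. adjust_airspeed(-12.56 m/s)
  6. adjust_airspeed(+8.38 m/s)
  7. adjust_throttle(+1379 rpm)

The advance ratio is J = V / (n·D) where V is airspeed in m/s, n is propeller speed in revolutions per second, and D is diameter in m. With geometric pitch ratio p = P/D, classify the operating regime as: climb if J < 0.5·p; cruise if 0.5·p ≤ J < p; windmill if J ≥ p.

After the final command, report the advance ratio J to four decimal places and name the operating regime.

J = 0.0850, regime = climb

set_propeller: D = 2.058 m, P = 1.963 m (p = P/D = 0.953839); state ← (V=0, rpm=0)
throttle_to(2407): rpm ← 2407
set_airspeed(12.45): V ← 12.45 m/s
throttle_to(1457): rpm ← 1457
adjust_airspeed(-12.56): V ← 12.45 -12.56 = -0.11 m/s
adjust_airspeed(+8.38): V ← -0.11 +8.38 = 8.27 m/s
adjust_throttle(+1379): rpm ← 1457 +1379 = 2836
final state: V = 8.27 m/s, rpm = 2836 → n = rpm/60 = 47.266667 rev/s
J = V / (n·D) = 8.27 / (47.266667 × 2.058) = 0.085017
regime bands: climb J<0.4769 | cruise [0.4769, 0.9538) | windmill J≥0.9538
J = 0.0850 → climb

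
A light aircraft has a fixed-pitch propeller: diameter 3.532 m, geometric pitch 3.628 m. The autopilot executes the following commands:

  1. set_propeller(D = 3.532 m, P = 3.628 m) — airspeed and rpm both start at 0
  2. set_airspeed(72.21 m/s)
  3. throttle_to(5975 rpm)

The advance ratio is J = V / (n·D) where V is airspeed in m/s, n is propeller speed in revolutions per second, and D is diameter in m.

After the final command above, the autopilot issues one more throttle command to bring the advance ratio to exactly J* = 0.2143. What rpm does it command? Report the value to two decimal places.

rpm = 5724.08

set_propeller: D = 3.532 m, P = 3.628 m (p = P/D = 1.027180); state ← (V=0, rpm=0)
set_airspeed(72.21): V ← 72.21 m/s
throttle_to(5975): rpm ← 5975
final state: V = 72.21 m/s, rpm = 5975 → n = rpm/60 = 99.583333 rev/s
target J* = 0.2143; solve J* = V/(n·D) for n: n = V/(J*·D) = 72.21/(0.2143 × 3.532) = 95.401341 rev/s
rpm = 60·n = 5724.080456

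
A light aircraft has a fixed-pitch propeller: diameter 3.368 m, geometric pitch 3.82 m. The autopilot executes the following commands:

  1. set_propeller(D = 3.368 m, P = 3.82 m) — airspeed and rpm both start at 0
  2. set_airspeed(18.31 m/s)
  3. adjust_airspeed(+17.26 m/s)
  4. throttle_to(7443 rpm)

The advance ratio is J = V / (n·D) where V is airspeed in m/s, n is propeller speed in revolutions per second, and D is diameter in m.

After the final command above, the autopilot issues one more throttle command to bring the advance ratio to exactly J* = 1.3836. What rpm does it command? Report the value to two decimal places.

rpm = 457.99

set_propeller: D = 3.368 m, P = 3.82 m (p = P/D = 1.134204); state ← (V=0, rpm=0)
set_airspeed(18.31): V ← 18.31 m/s
adjust_airspeed(+17.26): V ← 18.31 +17.26 = 35.57 m/s
throttle_to(7443): rpm ← 7443
final state: V = 35.57 m/s, rpm = 7443 → n = rpm/60 = 124.050000 rev/s
target J* = 1.3836; solve J* = V/(n·D) for n: n = V/(J*·D) = 35.57/(1.3836 × 3.368) = 7.633105 rev/s
rpm = 60·n = 457.986292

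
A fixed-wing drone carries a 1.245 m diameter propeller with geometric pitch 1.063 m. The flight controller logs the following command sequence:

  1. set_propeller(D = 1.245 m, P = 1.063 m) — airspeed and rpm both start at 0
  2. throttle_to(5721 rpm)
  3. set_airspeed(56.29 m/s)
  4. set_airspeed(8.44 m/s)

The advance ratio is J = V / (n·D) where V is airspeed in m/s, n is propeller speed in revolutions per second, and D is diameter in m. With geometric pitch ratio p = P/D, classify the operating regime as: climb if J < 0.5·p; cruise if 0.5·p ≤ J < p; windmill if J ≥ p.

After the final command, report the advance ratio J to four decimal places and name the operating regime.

J = 0.0711, regime = climb

set_propeller: D = 1.245 m, P = 1.063 m (p = P/D = 0.853815); state ← (V=0, rpm=0)
throttle_to(5721): rpm ← 5721
set_airspeed(56.29): V ← 56.29 m/s
set_airspeed(8.44): V ← 8.44 m/s
final state: V = 8.44 m/s, rpm = 5721 → n = rpm/60 = 95.350000 rev/s
J = V / (n·D) = 8.44 / (95.350000 × 1.245) = 0.071097
regime bands: climb J<0.4269 | cruise [0.4269, 0.8538) | windmill J≥0.8538
J = 0.0711 → climb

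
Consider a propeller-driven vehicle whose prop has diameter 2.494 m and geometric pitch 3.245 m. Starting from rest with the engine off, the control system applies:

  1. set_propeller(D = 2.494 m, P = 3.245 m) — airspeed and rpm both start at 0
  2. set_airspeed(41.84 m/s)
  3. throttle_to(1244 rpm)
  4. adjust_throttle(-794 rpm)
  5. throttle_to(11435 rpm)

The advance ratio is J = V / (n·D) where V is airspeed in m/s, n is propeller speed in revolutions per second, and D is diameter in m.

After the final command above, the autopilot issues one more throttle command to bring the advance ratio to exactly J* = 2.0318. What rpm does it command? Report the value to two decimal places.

rpm = 495.41

set_propeller: D = 2.494 m, P = 3.245 m (p = P/D = 1.301123); state ← (V=0, rpm=0)
set_airspeed(41.84): V ← 41.84 m/s
throttle_to(1244): rpm ← 1244
adjust_throttle(-794): rpm ← 1244 -794 = 450
throttle_to(11435): rpm ← 11435
final state: V = 41.84 m/s, rpm = 11435 → n = rpm/60 = 190.583333 rev/s
target J* = 2.0318; solve J* = V/(n·D) for n: n = V/(J*·D) = 41.84/(2.0318 × 2.494) = 8.256848 rev/s
rpm = 60·n = 495.410858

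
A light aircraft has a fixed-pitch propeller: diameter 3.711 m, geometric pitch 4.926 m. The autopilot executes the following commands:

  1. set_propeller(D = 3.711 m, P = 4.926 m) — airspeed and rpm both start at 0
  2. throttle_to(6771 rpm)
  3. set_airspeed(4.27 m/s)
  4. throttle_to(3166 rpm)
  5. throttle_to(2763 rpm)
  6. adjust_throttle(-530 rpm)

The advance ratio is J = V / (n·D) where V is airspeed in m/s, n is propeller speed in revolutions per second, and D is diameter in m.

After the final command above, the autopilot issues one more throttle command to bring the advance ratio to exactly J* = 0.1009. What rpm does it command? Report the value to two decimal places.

rpm = 684.22

set_propeller: D = 3.711 m, P = 4.926 m (p = P/D = 1.327405); state ← (V=0, rpm=0)
throttle_to(6771): rpm ← 6771
set_airspeed(4.27): V ← 4.27 m/s
throttle_to(3166): rpm ← 3166
throttle_to(2763): rpm ← 2763
adjust_throttle(-530): rpm ← 2763 -530 = 2233
final state: V = 4.27 m/s, rpm = 2233 → n = rpm/60 = 37.216667 rev/s
target J* = 0.1009; solve J* = V/(n·D) for n: n = V/(J*·D) = 4.27/(0.1009 × 3.711) = 11.403699 rev/s
rpm = 60·n = 684.221954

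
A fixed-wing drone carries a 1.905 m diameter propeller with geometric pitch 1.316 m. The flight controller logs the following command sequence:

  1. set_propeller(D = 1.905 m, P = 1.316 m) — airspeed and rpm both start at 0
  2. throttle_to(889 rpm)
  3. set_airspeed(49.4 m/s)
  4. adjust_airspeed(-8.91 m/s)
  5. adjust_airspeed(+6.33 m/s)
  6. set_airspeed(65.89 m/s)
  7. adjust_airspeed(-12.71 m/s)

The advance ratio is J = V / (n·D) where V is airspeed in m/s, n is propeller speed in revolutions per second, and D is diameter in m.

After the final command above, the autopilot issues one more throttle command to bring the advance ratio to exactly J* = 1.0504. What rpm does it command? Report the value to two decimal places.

rpm = 1594.59

set_propeller: D = 1.905 m, P = 1.316 m (p = P/D = 0.690814); state ← (V=0, rpm=0)
throttle_to(889): rpm ← 889
set_airspeed(49.4): V ← 49.4 m/s
adjust_airspeed(-8.91): V ← 49.4 -8.91 = 40.49 m/s
adjust_airspeed(+6.33): V ← 40.49 +6.33 = 46.82 m/s
set_airspeed(65.89): V ← 65.89 m/s
adjust_airspeed(-12.71): V ← 65.89 -12.71 = 53.18 m/s
final state: V = 53.18 m/s, rpm = 889 → n = rpm/60 = 14.816667 rev/s
target J* = 1.0504; solve J* = V/(n·D) for n: n = V/(J*·D) = 53.18/(1.0504 × 1.905) = 26.576552 rev/s
rpm = 60·n = 1594.593136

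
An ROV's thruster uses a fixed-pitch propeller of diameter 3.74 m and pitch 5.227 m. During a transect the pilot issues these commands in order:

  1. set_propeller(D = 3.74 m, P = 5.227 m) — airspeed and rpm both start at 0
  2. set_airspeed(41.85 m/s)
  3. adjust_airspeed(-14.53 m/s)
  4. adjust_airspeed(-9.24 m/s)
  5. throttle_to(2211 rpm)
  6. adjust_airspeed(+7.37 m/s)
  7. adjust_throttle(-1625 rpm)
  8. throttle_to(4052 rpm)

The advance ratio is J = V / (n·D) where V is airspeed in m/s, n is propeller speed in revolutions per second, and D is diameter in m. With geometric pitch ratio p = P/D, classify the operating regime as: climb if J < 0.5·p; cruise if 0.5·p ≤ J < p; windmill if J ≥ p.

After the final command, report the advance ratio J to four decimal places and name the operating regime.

set_propeller: D = 3.74 m, P = 5.227 m (p = P/D = 1.397594); state ← (V=0, rpm=0)
set_airspeed(41.85): V ← 41.85 m/s
adjust_airspeed(-14.53): V ← 41.85 -14.53 = 27.32 m/s
adjust_airspeed(-9.24): V ← 27.32 -9.24 = 18.08 m/s
throttle_to(2211): rpm ← 2211
adjust_airspeed(+7.37): V ← 18.08 +7.37 = 25.45 m/s
adjust_throttle(-1625): rpm ← 2211 -1625 = 586
throttle_to(4052): rpm ← 4052
final state: V = 25.45 m/s, rpm = 4052 → n = rpm/60 = 67.533333 rev/s
J = V / (n·D) = 25.45 / (67.533333 × 3.74) = 0.100762
regime bands: climb J<0.6988 | cruise [0.6988, 1.3976) | windmill J≥1.3976
J = 0.1008 → climb

J = 0.1008, regime = climb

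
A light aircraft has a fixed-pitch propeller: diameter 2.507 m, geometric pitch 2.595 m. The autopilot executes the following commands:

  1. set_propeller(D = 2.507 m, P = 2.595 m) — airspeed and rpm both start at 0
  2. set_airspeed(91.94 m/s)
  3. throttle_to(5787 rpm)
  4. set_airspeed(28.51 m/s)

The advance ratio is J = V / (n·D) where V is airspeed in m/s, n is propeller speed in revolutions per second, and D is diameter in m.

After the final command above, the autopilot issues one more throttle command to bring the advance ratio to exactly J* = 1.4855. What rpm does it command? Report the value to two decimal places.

set_propeller: D = 2.507 m, P = 2.595 m (p = P/D = 1.035102); state ← (V=0, rpm=0)
set_airspeed(91.94): V ← 91.94 m/s
throttle_to(5787): rpm ← 5787
set_airspeed(28.51): V ← 28.51 m/s
final state: V = 28.51 m/s, rpm = 5787 → n = rpm/60 = 96.450000 rev/s
target J* = 1.4855; solve J* = V/(n·D) for n: n = V/(J*·D) = 28.51/(1.4855 × 2.507) = 7.655441 rev/s
rpm = 60·n = 459.326474

rpm = 459.33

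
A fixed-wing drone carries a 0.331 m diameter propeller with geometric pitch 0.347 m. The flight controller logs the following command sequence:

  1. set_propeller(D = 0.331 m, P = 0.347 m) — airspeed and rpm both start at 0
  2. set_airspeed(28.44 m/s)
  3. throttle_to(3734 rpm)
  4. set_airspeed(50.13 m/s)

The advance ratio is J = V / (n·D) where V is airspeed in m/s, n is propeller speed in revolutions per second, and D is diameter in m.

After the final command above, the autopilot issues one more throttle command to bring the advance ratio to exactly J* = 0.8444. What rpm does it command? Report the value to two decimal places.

rpm = 10761.50

set_propeller: D = 0.331 m, P = 0.347 m (p = P/D = 1.048338); state ← (V=0, rpm=0)
set_airspeed(28.44): V ← 28.44 m/s
throttle_to(3734): rpm ← 3734
set_airspeed(50.13): V ← 50.13 m/s
final state: V = 50.13 m/s, rpm = 3734 → n = rpm/60 = 62.233333 rev/s
target J* = 0.8444; solve J* = V/(n·D) for n: n = V/(J*·D) = 50.13/(0.8444 × 0.331) = 179.358303 rev/s
rpm = 60·n = 10761.498180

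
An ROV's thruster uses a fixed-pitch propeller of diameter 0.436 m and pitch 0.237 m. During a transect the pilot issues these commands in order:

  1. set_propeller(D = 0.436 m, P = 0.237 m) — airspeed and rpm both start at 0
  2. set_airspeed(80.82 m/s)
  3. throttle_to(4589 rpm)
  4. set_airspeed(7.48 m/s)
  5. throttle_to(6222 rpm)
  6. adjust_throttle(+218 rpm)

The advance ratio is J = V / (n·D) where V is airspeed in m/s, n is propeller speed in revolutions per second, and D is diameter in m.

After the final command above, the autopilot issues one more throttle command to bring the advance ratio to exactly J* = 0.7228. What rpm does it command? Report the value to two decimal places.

rpm = 1424.13

set_propeller: D = 0.436 m, P = 0.237 m (p = P/D = 0.543578); state ← (V=0, rpm=0)
set_airspeed(80.82): V ← 80.82 m/s
throttle_to(4589): rpm ← 4589
set_airspeed(7.48): V ← 7.48 m/s
throttle_to(6222): rpm ← 6222
adjust_throttle(+218): rpm ← 6222 +218 = 6440
final state: V = 7.48 m/s, rpm = 6440 → n = rpm/60 = 107.333333 rev/s
target J* = 0.7228; solve J* = V/(n·D) for n: n = V/(J*·D) = 7.48/(0.7228 × 0.436) = 23.735422 rev/s
rpm = 60·n = 1424.125343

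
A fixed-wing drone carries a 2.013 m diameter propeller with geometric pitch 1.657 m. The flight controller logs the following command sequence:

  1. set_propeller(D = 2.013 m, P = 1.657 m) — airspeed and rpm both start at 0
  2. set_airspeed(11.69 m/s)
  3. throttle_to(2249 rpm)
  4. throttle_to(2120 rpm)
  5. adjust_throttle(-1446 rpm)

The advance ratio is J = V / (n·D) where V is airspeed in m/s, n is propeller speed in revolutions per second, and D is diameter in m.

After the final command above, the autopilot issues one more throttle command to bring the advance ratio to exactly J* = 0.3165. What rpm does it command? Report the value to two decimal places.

rpm = 1100.90

set_propeller: D = 2.013 m, P = 1.657 m (p = P/D = 0.823150); state ← (V=0, rpm=0)
set_airspeed(11.69): V ← 11.69 m/s
throttle_to(2249): rpm ← 2249
throttle_to(2120): rpm ← 2120
adjust_throttle(-1446): rpm ← 2120 -1446 = 674
final state: V = 11.69 m/s, rpm = 674 → n = rpm/60 = 11.233333 rev/s
target J* = 0.3165; solve J* = V/(n·D) for n: n = V/(J*·D) = 11.69/(0.3165 × 2.013) = 18.348350 rev/s
rpm = 60·n = 1100.901015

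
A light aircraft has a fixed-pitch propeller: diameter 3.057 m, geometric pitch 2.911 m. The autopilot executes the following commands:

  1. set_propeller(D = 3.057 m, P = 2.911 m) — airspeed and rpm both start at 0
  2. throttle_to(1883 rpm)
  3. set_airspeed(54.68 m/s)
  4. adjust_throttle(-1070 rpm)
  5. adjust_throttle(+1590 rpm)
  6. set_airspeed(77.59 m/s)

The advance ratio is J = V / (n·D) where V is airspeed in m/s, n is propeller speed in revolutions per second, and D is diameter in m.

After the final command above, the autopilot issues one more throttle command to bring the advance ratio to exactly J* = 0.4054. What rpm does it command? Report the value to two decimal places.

set_propeller: D = 3.057 m, P = 2.911 m (p = P/D = 0.952241); state ← (V=0, rpm=0)
throttle_to(1883): rpm ← 1883
set_airspeed(54.68): V ← 54.68 m/s
adjust_throttle(-1070): rpm ← 1883 -1070 = 813
adjust_throttle(+1590): rpm ← 813 +1590 = 2403
set_airspeed(77.59): V ← 77.59 m/s
final state: V = 77.59 m/s, rpm = 2403 → n = rpm/60 = 40.050000 rev/s
target J* = 0.4054; solve J* = V/(n·D) for n: n = V/(J*·D) = 77.59/(0.4054 × 3.057) = 62.607530 rev/s
rpm = 60·n = 3756.451787

rpm = 3756.45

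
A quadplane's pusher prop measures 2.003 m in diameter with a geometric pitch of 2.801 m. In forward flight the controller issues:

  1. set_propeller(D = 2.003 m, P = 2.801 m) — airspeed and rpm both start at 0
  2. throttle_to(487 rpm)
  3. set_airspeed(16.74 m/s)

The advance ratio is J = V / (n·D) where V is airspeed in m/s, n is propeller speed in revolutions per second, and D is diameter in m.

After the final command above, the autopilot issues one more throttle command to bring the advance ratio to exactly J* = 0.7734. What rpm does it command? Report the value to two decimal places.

rpm = 648.37

set_propeller: D = 2.003 m, P = 2.801 m (p = P/D = 1.398402); state ← (V=0, rpm=0)
throttle_to(487): rpm ← 487
set_airspeed(16.74): V ← 16.74 m/s
final state: V = 16.74 m/s, rpm = 487 → n = rpm/60 = 8.116667 rev/s
target J* = 0.7734; solve J* = V/(n·D) for n: n = V/(J*·D) = 16.74/(0.7734 × 2.003) = 10.806134 rev/s
rpm = 60·n = 648.368022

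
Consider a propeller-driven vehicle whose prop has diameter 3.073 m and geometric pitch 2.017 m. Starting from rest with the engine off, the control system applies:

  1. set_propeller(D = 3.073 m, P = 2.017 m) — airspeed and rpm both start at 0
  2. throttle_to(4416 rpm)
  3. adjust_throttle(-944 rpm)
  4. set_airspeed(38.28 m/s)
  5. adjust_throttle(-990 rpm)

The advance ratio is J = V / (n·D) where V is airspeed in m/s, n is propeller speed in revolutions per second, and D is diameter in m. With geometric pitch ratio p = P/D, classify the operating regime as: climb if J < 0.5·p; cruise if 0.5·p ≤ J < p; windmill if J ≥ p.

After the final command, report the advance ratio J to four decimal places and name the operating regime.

set_propeller: D = 3.073 m, P = 2.017 m (p = P/D = 0.656362); state ← (V=0, rpm=0)
throttle_to(4416): rpm ← 4416
adjust_throttle(-944): rpm ← 4416 -944 = 3472
set_airspeed(38.28): V ← 38.28 m/s
adjust_throttle(-990): rpm ← 3472 -990 = 2482
final state: V = 38.28 m/s, rpm = 2482 → n = rpm/60 = 41.366667 rev/s
J = V / (n·D) = 38.28 / (41.366667 × 3.073) = 0.301133
regime bands: climb J<0.3282 | cruise [0.3282, 0.6564) | windmill J≥0.6564
J = 0.3011 → climb

J = 0.3011, regime = climb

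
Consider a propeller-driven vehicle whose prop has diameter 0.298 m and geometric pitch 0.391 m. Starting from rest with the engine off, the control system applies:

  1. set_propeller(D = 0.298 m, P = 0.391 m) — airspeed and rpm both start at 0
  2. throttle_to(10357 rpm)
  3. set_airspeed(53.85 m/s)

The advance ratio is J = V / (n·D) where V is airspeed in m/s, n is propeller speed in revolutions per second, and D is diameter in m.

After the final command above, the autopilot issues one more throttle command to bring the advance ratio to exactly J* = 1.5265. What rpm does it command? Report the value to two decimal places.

rpm = 7102.71

set_propeller: D = 0.298 m, P = 0.391 m (p = P/D = 1.312081); state ← (V=0, rpm=0)
throttle_to(10357): rpm ← 10357
set_airspeed(53.85): V ← 53.85 m/s
final state: V = 53.85 m/s, rpm = 10357 → n = rpm/60 = 172.616667 rev/s
target J* = 1.5265; solve J* = V/(n·D) for n: n = V/(J*·D) = 53.85/(1.5265 × 0.298) = 118.378446 rev/s
rpm = 60·n = 7102.706767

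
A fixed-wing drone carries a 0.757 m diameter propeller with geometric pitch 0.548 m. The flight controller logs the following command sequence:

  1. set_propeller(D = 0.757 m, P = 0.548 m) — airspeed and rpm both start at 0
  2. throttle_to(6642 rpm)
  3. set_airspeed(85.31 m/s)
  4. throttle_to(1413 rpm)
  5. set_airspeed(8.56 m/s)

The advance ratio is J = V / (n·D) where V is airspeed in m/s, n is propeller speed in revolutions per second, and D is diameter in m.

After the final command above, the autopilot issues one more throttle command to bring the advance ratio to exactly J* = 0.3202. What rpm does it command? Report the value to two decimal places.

set_propeller: D = 0.757 m, P = 0.548 m (p = P/D = 0.723910); state ← (V=0, rpm=0)
throttle_to(6642): rpm ← 6642
set_airspeed(85.31): V ← 85.31 m/s
throttle_to(1413): rpm ← 1413
set_airspeed(8.56): V ← 8.56 m/s
final state: V = 8.56 m/s, rpm = 1413 → n = rpm/60 = 23.550000 rev/s
target J* = 0.3202; solve J* = V/(n·D) for n: n = V/(J*·D) = 8.56/(0.3202 × 0.757) = 35.314784 rev/s
rpm = 60·n = 2118.887056

rpm = 2118.89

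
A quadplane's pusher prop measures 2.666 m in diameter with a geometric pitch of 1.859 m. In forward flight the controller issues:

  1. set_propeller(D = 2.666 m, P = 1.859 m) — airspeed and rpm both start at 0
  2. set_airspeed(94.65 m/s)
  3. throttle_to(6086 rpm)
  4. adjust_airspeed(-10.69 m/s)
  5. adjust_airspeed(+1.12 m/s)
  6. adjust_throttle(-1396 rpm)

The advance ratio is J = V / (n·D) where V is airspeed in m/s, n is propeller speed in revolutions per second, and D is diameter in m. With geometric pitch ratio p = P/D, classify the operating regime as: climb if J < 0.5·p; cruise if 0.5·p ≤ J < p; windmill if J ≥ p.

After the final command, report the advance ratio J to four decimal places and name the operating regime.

J = 0.4083, regime = cruise

set_propeller: D = 2.666 m, P = 1.859 m (p = P/D = 0.697299); state ← (V=0, rpm=0)
set_airspeed(94.65): V ← 94.65 m/s
throttle_to(6086): rpm ← 6086
adjust_airspeed(-10.69): V ← 94.65 -10.69 = 83.96 m/s
adjust_airspeed(+1.12): V ← 83.96 +1.12 = 85.08 m/s
adjust_throttle(-1396): rpm ← 6086 -1396 = 4690
final state: V = 85.08 m/s, rpm = 4690 → n = rpm/60 = 78.166667 rev/s
J = V / (n·D) = 85.08 / (78.166667 × 2.666) = 0.408268
regime bands: climb J<0.3486 | cruise [0.3486, 0.6973) | windmill J≥0.6973
J = 0.4083 → cruise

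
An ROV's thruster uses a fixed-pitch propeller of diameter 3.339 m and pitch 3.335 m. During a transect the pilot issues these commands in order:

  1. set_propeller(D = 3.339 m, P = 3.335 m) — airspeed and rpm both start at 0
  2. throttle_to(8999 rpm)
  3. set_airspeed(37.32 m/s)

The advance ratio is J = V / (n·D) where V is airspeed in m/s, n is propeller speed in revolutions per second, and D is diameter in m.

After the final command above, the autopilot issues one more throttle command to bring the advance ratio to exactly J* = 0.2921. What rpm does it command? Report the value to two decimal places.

rpm = 2295.86

set_propeller: D = 3.339 m, P = 3.335 m (p = P/D = 0.998802); state ← (V=0, rpm=0)
throttle_to(8999): rpm ← 8999
set_airspeed(37.32): V ← 37.32 m/s
final state: V = 37.32 m/s, rpm = 8999 → n = rpm/60 = 149.983333 rev/s
target J* = 0.2921; solve J* = V/(n·D) for n: n = V/(J*·D) = 37.32/(0.2921 × 3.339) = 38.264290 rev/s
rpm = 60·n = 2295.857398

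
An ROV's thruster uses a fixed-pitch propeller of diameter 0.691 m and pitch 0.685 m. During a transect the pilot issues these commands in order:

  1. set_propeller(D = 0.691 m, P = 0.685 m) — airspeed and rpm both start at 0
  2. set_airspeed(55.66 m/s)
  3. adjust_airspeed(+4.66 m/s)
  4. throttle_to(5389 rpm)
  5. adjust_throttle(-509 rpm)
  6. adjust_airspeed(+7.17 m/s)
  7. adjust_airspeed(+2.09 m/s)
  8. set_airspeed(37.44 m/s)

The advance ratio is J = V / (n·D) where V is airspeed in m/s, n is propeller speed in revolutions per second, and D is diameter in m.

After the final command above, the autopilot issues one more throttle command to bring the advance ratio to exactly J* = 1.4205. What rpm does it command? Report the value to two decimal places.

set_propeller: D = 0.691 m, P = 0.685 m (p = P/D = 0.991317); state ← (V=0, rpm=0)
set_airspeed(55.66): V ← 55.66 m/s
adjust_airspeed(+4.66): V ← 55.66 +4.66 = 60.32 m/s
throttle_to(5389): rpm ← 5389
adjust_throttle(-509): rpm ← 5389 -509 = 4880
adjust_airspeed(+7.17): V ← 60.32 +7.17 = 67.49 m/s
adjust_airspeed(+2.09): V ← 67.49 +2.09 = 69.58 m/s
set_airspeed(37.44): V ← 37.44 m/s
final state: V = 37.44 m/s, rpm = 4880 → n = rpm/60 = 81.333333 rev/s
target J* = 1.4205; solve J* = V/(n·D) for n: n = V/(J*·D) = 37.44/(1.4205 × 0.691) = 38.143150 rev/s
rpm = 60·n = 2288.588994

rpm = 2288.59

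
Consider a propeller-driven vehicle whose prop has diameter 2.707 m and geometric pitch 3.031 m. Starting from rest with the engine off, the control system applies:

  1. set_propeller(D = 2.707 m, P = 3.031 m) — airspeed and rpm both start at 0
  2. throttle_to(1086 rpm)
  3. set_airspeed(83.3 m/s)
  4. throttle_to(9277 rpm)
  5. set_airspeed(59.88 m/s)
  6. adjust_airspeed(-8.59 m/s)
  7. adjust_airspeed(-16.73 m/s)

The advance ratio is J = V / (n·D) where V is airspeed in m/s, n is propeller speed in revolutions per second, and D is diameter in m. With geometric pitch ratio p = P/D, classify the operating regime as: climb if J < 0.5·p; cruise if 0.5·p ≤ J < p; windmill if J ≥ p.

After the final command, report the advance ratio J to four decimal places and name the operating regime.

J = 0.0826, regime = climb

set_propeller: D = 2.707 m, P = 3.031 m (p = P/D = 1.119690); state ← (V=0, rpm=0)
throttle_to(1086): rpm ← 1086
set_airspeed(83.3): V ← 83.3 m/s
throttle_to(9277): rpm ← 9277
set_airspeed(59.88): V ← 59.88 m/s
adjust_airspeed(-8.59): V ← 59.88 -8.59 = 51.29 m/s
adjust_airspeed(-16.73): V ← 51.29 -16.73 = 34.56 m/s
final state: V = 34.56 m/s, rpm = 9277 → n = rpm/60 = 154.616667 rev/s
J = V / (n·D) = 34.56 / (154.616667 × 2.707) = 0.082571
regime bands: climb J<0.5598 | cruise [0.5598, 1.1197) | windmill J≥1.1197
J = 0.0826 → climb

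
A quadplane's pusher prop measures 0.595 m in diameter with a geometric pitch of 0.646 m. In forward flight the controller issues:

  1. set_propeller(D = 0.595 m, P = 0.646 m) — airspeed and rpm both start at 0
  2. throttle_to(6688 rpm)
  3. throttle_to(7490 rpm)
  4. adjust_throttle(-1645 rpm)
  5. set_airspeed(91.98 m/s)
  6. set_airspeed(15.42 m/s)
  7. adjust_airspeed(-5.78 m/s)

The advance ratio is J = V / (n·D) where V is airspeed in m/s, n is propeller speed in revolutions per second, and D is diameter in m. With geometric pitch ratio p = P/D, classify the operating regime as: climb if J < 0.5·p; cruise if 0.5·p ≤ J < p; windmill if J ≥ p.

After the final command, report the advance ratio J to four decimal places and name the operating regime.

J = 0.1663, regime = climb

set_propeller: D = 0.595 m, P = 0.646 m (p = P/D = 1.085714); state ← (V=0, rpm=0)
throttle_to(6688): rpm ← 6688
throttle_to(7490): rpm ← 7490
adjust_throttle(-1645): rpm ← 7490 -1645 = 5845
set_airspeed(91.98): V ← 91.98 m/s
set_airspeed(15.42): V ← 15.42 m/s
adjust_airspeed(-5.78): V ← 15.42 -5.78 = 9.64 m/s
final state: V = 9.64 m/s, rpm = 5845 → n = rpm/60 = 97.416667 rev/s
J = V / (n·D) = 9.64 / (97.416667 × 0.595) = 0.166313
regime bands: climb J<0.5429 | cruise [0.5429, 1.0857) | windmill J≥1.0857
J = 0.1663 → climb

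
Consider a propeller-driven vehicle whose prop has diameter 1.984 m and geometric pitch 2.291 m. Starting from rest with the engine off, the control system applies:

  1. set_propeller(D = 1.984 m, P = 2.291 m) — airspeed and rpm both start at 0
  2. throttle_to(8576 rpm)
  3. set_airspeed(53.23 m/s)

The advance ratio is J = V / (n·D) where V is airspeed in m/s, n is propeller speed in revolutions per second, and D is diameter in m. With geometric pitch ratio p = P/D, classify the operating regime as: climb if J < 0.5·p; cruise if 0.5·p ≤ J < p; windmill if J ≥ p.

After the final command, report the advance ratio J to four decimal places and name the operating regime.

J = 0.1877, regime = climb

set_propeller: D = 1.984 m, P = 2.291 m (p = P/D = 1.154738); state ← (V=0, rpm=0)
throttle_to(8576): rpm ← 8576
set_airspeed(53.23): V ← 53.23 m/s
final state: V = 53.23 m/s, rpm = 8576 → n = rpm/60 = 142.933333 rev/s
J = V / (n·D) = 53.23 / (142.933333 × 1.984) = 0.187707
regime bands: climb J<0.5774 | cruise [0.5774, 1.1547) | windmill J≥1.1547
J = 0.1877 → climb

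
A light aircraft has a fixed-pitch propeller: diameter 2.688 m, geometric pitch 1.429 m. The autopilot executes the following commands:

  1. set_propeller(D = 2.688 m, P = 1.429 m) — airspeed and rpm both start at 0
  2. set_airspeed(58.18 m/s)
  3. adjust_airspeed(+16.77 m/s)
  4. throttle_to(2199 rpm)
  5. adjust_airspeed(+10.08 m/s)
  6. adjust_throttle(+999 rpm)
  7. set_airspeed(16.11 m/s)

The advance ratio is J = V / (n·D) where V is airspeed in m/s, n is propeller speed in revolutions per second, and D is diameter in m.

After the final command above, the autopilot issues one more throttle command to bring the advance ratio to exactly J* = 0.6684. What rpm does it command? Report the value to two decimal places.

set_propeller: D = 2.688 m, P = 1.429 m (p = P/D = 0.531622); state ← (V=0, rpm=0)
set_airspeed(58.18): V ← 58.18 m/s
adjust_airspeed(+16.77): V ← 58.18 +16.77 = 74.95 m/s
throttle_to(2199): rpm ← 2199
adjust_airspeed(+10.08): V ← 74.95 +10.08 = 85.03 m/s
adjust_throttle(+999): rpm ← 2199 +999 = 3198
set_airspeed(16.11): V ← 16.11 m/s
final state: V = 16.11 m/s, rpm = 3198 → n = rpm/60 = 53.300000 rev/s
target J* = 0.6684; solve J* = V/(n·D) for n: n = V/(J*·D) = 16.11/(0.6684 × 2.688) = 8.966642 rev/s
rpm = 60·n = 537.998525

rpm = 538.00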